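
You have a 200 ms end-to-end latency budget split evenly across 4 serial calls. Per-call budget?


Formula: per_stage = total_budget / stages
per_stage = 200 / 4
per_stage = 50.0 ms

50.0 ms


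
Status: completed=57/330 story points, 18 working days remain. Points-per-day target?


Formula: Required rate = Remaining points / Days left
Remaining = 330 - 57 = 273 points
Required rate = 273 / 18 = 15.17 points/day

15.17 points/day


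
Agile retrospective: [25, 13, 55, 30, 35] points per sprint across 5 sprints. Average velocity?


Formula: Avg velocity = Total points / Number of sprints
Points: [25, 13, 55, 30, 35]
Sum = 25 + 13 + 55 + 30 + 35 = 158
Avg velocity = 158 / 5 = 31.6 points/sprint

31.6 points/sprint


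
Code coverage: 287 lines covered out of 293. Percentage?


Coverage = covered / total * 100
Coverage = 287 / 293 * 100
Coverage = 97.95%

97.95%


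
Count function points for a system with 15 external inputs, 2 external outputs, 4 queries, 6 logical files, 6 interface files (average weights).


UFP = EI*4 + EO*5 + EQ*4 + ILF*10 + EIF*7
UFP = 15*4 + 2*5 + 4*4 + 6*10 + 6*7
UFP = 60 + 10 + 16 + 60 + 42
UFP = 188

188


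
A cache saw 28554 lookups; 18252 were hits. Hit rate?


Formula: hit rate = hits / (hits + misses) * 100
hit rate = 18252 / (18252 + 10302) * 100
hit rate = 18252 / 28554 * 100
hit rate = 63.92%

63.92%


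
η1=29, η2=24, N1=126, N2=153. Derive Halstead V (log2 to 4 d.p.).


Formula: V = N * log2(η), where N = N1 + N2 and η = η1 + η2
η = 29 + 24 = 53
N = 126 + 153 = 279
log2(53) ≈ 5.7279
V = 279 * 5.7279 = 1598.08

1598.08


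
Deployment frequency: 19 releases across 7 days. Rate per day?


Formula: deployments per day = releases / days
= 19 / 7
= 2.714 deploys/day
(equivalently, 19.0 deploys/week)

2.714 deploys/day


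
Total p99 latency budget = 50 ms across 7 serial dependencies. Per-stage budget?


Formula: per_stage = total_budget / stages
per_stage = 50 / 7
per_stage = 7.14 ms

7.14 ms


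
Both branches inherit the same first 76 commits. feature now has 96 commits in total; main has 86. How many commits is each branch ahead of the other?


Common ancestor: commit #76
feature commits after divergence: 96 - 76 = 20
main commits after divergence: 86 - 76 = 10
feature is 20 commits ahead of main
main is 10 commits ahead of feature

feature ahead: 20, main ahead: 10


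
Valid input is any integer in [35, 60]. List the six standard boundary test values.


Range: [35, 60]
Boundaries: just below min, min, min+1, max-1, max, just above max
Values: [34, 35, 36, 59, 60, 61]

[34, 35, 36, 59, 60, 61]


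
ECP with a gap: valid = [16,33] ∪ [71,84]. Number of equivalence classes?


Valid ranges: [16,33] and [71,84]
Class 1: x < 16 — invalid
Class 2: 16 ≤ x ≤ 33 — valid
Class 3: 33 < x < 71 — invalid (gap between ranges)
Class 4: 71 ≤ x ≤ 84 — valid
Class 5: x > 84 — invalid
Total equivalence classes: 5

5 equivalence classes


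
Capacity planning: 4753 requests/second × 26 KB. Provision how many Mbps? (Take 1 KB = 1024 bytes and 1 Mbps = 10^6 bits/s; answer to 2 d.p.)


Formula: Mbps = payload_bytes * RPS * 8 / 1e6
Payload per request = 26 KB = 26 * 1024 = 26624 bytes
Total bytes/sec = 26624 * 4753 = 126543872
Total bits/sec = 126543872 * 8 = 1012350976
Mbps = 1012350976 / 1e6 = 1012.35

1012.35 Mbps


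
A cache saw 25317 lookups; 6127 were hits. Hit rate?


Formula: hit rate = hits / (hits + misses) * 100
hit rate = 6127 / (6127 + 19190) * 100
hit rate = 6127 / 25317 * 100
hit rate = 24.2%

24.2%


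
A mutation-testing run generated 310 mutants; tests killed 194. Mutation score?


Mutation score = killed / total * 100
Mutation score = 194 / 310 * 100
Mutation score = 62.58%

62.58%


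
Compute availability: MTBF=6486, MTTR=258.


Availability = MTBF / (MTBF + MTTR)
Availability = 6486 / (6486 + 258)
Availability = 6486 / 6744
Availability = 96.1744%

96.1744%


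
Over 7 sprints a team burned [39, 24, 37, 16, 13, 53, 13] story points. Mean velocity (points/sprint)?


Formula: Avg velocity = Total points / Number of sprints
Points: [39, 24, 37, 16, 13, 53, 13]
Sum = 39 + 24 + 37 + 16 + 13 + 53 + 13 = 195
Avg velocity = 195 / 7 = 27.86 points/sprint

27.86 points/sprint


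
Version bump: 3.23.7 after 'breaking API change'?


Current: 3.23.7
Change category: 'breaking API change' → major bump
SemVer rule: major bump → increment MAJOR, reset MINOR and PATCH to 0
New: 4.0.0

4.0.0


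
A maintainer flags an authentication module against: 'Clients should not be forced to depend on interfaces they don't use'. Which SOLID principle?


This describes the Interface Segregation Principle (ISP)

Interface Segregation Principle (ISP)


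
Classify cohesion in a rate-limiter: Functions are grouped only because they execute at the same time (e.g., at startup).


Reasoning: Related by timing only
Type: Temporal cohesion

Temporal cohesion


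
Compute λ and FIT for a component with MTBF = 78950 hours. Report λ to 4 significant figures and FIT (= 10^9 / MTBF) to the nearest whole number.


Formula: λ = 1 / MTBF; FIT = λ × 1e9 = 1e9 / MTBF
λ = 1 / 78950 ≈ 1.267e-05 failures/hour
FIT = 1e9 / 78950 ≈ 12666 failures per 1e9 hours (nearest whole number)

λ = 1.267e-05 /h, FIT = 12666


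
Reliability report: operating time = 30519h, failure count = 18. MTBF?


Formula: MTBF = Total operating time / Number of failures
MTBF = 30519 / 18
MTBF = 1695.5 hours

1695.5 hours


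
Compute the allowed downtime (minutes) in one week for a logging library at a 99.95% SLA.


Formula: allowed downtime = period * (100 - SLA) / 100
Period (week) = 10080 minutes
Unavailability fraction = (100 - 99.95) / 100
Allowed downtime = 10080 * (100 - 99.95) / 100
Allowed downtime = 5.04 minutes

5.04 minutes


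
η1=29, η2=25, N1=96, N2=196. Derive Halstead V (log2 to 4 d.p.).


Formula: V = N * log2(η), where N = N1 + N2 and η = η1 + η2
η = 29 + 25 = 54
N = 96 + 196 = 292
log2(54) ≈ 5.7549
V = 292 * 5.7549 = 1680.43

1680.43


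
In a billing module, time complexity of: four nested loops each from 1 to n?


Reasoning: four levels of nesting
Complexity: O(n^4)

O(n^4)


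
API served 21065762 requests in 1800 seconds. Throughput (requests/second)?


Formula: throughput = requests / seconds
throughput = 21065762 / 1800
throughput = 11703.2 requests/second

11703.2 requests/second


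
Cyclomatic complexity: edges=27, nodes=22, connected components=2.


Formula: V(G) = E - N + 2P
V(G) = 27 - 22 + 2*2
V(G) = 5 + 4
V(G) = 9

9


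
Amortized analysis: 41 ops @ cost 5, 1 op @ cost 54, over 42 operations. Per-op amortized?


Formula: Amortized cost = Total cost / Operations
Total cost = (41 * 5) + (1 * 54)
Total cost = 205 + 54 = 259
Amortized = 259 / 42 = 6.1667

6.1667


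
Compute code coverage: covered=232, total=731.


Coverage = covered / total * 100
Coverage = 232 / 731 * 100
Coverage = 31.74%

31.74%


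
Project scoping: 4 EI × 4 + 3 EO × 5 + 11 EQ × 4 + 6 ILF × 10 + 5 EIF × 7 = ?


UFP = EI*4 + EO*5 + EQ*4 + ILF*10 + EIF*7
UFP = 4*4 + 3*5 + 11*4 + 6*10 + 5*7
UFP = 16 + 15 + 44 + 60 + 35
UFP = 170

170


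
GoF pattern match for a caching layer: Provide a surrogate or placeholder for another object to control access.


This matches the Proxy pattern

Proxy


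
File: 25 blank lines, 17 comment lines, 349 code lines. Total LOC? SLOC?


Total LOC = blank + comment + code
Total LOC = 25 + 17 + 349 = 391
SLOC (source only) = code = 349

Total LOC: 391, SLOC: 349


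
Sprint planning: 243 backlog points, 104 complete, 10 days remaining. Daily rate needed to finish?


Formula: Required rate = Remaining points / Days left
Remaining = 243 - 104 = 139 points
Required rate = 139 / 10 = 13.9 points/day

13.9 points/day


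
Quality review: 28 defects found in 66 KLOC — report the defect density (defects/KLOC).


Defect density = defects / KLOC
Defect density = 28 / 66
Defect density = 0.424 defects/KLOC

0.424 defects/KLOC


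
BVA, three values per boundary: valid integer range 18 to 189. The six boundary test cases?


Range: [18, 189]
Boundaries: just below min, min, min+1, max-1, max, just above max
Values: [17, 18, 19, 188, 189, 190]

[17, 18, 19, 188, 189, 190]


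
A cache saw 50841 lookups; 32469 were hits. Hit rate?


Formula: hit rate = hits / (hits + misses) * 100
hit rate = 32469 / (32469 + 18372) * 100
hit rate = 32469 / 50841 * 100
hit rate = 63.86%

63.86%


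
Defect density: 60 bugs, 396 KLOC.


Defect density = defects / KLOC
Defect density = 60 / 396
Defect density = 0.152 defects/KLOC

0.152 defects/KLOC


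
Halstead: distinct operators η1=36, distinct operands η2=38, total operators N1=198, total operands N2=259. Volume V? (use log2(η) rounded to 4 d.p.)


Formula: V = N * log2(η), where N = N1 + N2 and η = η1 + η2
η = 36 + 38 = 74
N = 198 + 259 = 457
log2(74) ≈ 6.2095
V = 457 * 6.2095 = 2837.74

2837.74


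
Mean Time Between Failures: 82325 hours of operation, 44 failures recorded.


Formula: MTBF = Total operating time / Number of failures
MTBF = 82325 / 44
MTBF = 1871.02 hours

1871.02 hours


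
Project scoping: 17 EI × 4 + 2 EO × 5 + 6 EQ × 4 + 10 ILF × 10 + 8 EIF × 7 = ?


UFP = EI*4 + EO*5 + EQ*4 + ILF*10 + EIF*7
UFP = 17*4 + 2*5 + 6*4 + 10*10 + 8*7
UFP = 68 + 10 + 24 + 100 + 56
UFP = 258

258


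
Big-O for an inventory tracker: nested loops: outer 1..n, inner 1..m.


Reasoning: product of independent bounds
Complexity: O(n*m)

O(n*m)


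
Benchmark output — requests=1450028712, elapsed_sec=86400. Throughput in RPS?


Formula: throughput = requests / seconds
throughput = 1450028712 / 86400
throughput = 16782.74 requests/second

16782.74 requests/second


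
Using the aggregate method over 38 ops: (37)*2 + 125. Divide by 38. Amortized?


Formula: Amortized cost = Total cost / Operations
Total cost = (37 * 2) + (1 * 125)
Total cost = 74 + 125 = 199
Amortized = 199 / 38 = 5.2368

5.2368


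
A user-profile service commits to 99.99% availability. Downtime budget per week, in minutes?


Formula: allowed downtime = period * (100 - SLA) / 100
Period (week) = 10080 minutes
Unavailability fraction = (100 - 99.99) / 100
Allowed downtime = 10080 * (100 - 99.99) / 100
Allowed downtime = 1.008 minutes

1.008 minutes


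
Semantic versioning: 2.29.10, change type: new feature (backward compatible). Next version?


Current: 2.29.10
Change category: 'new feature (backward compatible)' → minor bump
SemVer rule: minor bump → increment MINOR, reset PATCH to 0 (MAJOR unchanged)
New: 2.30.0

2.30.0


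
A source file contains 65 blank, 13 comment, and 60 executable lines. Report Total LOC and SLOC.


Total LOC = blank + comment + code
Total LOC = 65 + 13 + 60 = 138
SLOC (source only) = code = 60

Total LOC: 138, SLOC: 60


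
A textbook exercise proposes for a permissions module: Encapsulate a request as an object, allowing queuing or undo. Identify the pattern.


This matches the Command pattern

Command


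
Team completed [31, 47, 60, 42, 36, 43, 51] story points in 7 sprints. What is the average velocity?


Formula: Avg velocity = Total points / Number of sprints
Points: [31, 47, 60, 42, 36, 43, 51]
Sum = 31 + 47 + 60 + 42 + 36 + 43 + 51 = 310
Avg velocity = 310 / 7 = 44.29 points/sprint

44.29 points/sprint


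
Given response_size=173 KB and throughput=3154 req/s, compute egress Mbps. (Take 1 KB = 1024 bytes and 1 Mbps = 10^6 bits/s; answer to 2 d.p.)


Formula: Mbps = payload_bytes * RPS * 8 / 1e6
Payload per request = 173 KB = 173 * 1024 = 177152 bytes
Total bytes/sec = 177152 * 3154 = 558737408
Total bits/sec = 558737408 * 8 = 4469899264
Mbps = 4469899264 / 1e6 = 4469.9

4469.9 Mbps


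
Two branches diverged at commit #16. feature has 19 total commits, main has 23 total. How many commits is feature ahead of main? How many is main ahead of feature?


Common ancestor: commit #16
feature commits after divergence: 19 - 16 = 3
main commits after divergence: 23 - 16 = 7
feature is 3 commits ahead of main
main is 7 commits ahead of feature

feature ahead: 3, main ahead: 7


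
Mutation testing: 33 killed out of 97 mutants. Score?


Mutation score = killed / total * 100
Mutation score = 33 / 97 * 100
Mutation score = 34.02%

34.02%


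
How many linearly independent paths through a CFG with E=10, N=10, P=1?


Formula: V(G) = E - N + 2P
V(G) = 10 - 10 + 2*1
V(G) = 0 + 2
V(G) = 2

2


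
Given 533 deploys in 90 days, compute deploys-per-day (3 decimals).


Formula: deployments per day = releases / days
= 533 / 90
= 5.922 deploys/day
(equivalently, 41.46 deploys/week)

5.922 deploys/day


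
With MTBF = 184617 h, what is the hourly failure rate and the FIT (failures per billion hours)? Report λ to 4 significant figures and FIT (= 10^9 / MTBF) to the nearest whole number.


Formula: λ = 1 / MTBF; FIT = λ × 1e9 = 1e9 / MTBF
λ = 1 / 184617 ≈ 5.417e-06 failures/hour
FIT = 1e9 / 184617 ≈ 5417 failures per 1e9 hours (nearest whole number)

λ = 5.417e-06 /h, FIT = 5417


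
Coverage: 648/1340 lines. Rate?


Coverage = covered / total * 100
Coverage = 648 / 1340 * 100
Coverage = 48.36%

48.36%


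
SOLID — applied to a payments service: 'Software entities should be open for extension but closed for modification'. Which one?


This describes the Open/Closed Principle (OCP)

Open/Closed Principle (OCP)


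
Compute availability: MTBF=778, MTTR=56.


Availability = MTBF / (MTBF + MTTR)
Availability = 778 / (778 + 56)
Availability = 778 / 834
Availability = 93.2854%

93.2854%


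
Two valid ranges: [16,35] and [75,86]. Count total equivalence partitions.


Valid ranges: [16,35] and [75,86]
Class 1: x < 16 — invalid
Class 2: 16 ≤ x ≤ 35 — valid
Class 3: 35 < x < 75 — invalid (gap between ranges)
Class 4: 75 ≤ x ≤ 86 — valid
Class 5: x > 86 — invalid
Total equivalence classes: 5

5 equivalence classes


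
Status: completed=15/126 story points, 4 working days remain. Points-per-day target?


Formula: Required rate = Remaining points / Days left
Remaining = 126 - 15 = 111 points
Required rate = 111 / 4 = 27.75 points/day

27.75 points/day


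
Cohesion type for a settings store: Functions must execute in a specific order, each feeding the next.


Reasoning: Output of one is input to next
Type: Sequential cohesion

Sequential cohesion


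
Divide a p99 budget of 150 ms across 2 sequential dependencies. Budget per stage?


Formula: per_stage = total_budget / stages
per_stage = 150 / 2
per_stage = 75.0 ms

75.0 ms


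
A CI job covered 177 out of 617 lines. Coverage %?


Coverage = covered / total * 100
Coverage = 177 / 617 * 100
Coverage = 28.69%

28.69%


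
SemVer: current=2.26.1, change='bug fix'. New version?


Current: 2.26.1
Change category: 'bug fix' → patch bump
SemVer rule: patch bump → increment PATCH (MAJOR and MINOR unchanged)
New: 2.26.2

2.26.2


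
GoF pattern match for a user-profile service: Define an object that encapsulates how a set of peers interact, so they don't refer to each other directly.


This matches the Mediator pattern

Mediator


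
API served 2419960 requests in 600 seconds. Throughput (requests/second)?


Formula: throughput = requests / seconds
throughput = 2419960 / 600
throughput = 4033.27 requests/second

4033.27 requests/second


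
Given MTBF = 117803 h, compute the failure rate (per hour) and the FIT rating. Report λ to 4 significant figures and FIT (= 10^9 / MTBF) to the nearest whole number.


Formula: λ = 1 / MTBF; FIT = λ × 1e9 = 1e9 / MTBF
λ = 1 / 117803 ≈ 8.489e-06 failures/hour
FIT = 1e9 / 117803 ≈ 8489 failures per 1e9 hours (nearest whole number)

λ = 8.489e-06 /h, FIT = 8489


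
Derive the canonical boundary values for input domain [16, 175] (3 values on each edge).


Range: [16, 175]
Boundaries: just below min, min, min+1, max-1, max, just above max
Values: [15, 16, 17, 174, 175, 176]

[15, 16, 17, 174, 175, 176]


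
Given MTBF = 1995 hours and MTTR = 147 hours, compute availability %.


Availability = MTBF / (MTBF + MTTR)
Availability = 1995 / (1995 + 147)
Availability = 1995 / 2142
Availability = 93.1373%

93.1373%


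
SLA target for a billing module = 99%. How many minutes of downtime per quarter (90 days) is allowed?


Formula: allowed downtime = period * (100 - SLA) / 100
Period (quarter (90 days)) = 129600 minutes
Unavailability fraction = (100 - 99.0) / 100
Allowed downtime = 129600 * (100 - 99.0) / 100
Allowed downtime = 1296.0 minutes

1296.0 minutes


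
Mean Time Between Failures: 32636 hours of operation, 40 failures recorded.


Formula: MTBF = Total operating time / Number of failures
MTBF = 32636 / 40
MTBF = 815.9 hours

815.9 hours


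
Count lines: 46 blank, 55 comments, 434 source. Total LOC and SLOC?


Total LOC = blank + comment + code
Total LOC = 46 + 55 + 434 = 535
SLOC (source only) = code = 434

Total LOC: 535, SLOC: 434


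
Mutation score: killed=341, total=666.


Mutation score = killed / total * 100
Mutation score = 341 / 666 * 100
Mutation score = 51.2%

51.2%


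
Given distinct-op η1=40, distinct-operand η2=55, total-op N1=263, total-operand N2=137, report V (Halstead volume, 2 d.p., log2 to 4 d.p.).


Formula: V = N * log2(η), where N = N1 + N2 and η = η1 + η2
η = 40 + 55 = 95
N = 263 + 137 = 400
log2(95) ≈ 6.5699
V = 400 * 6.5699 = 2627.96

2627.96


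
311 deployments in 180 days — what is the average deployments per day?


Formula: deployments per day = releases / days
= 311 / 180
= 1.728 deploys/day
(equivalently, 12.09 deploys/week)

1.728 deploys/day


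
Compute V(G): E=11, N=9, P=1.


Formula: V(G) = E - N + 2P
V(G) = 11 - 9 + 2*1
V(G) = 2 + 2
V(G) = 4

4


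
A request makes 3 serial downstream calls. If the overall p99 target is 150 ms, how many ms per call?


Formula: per_stage = total_budget / stages
per_stage = 150 / 3
per_stage = 50.0 ms

50.0 ms


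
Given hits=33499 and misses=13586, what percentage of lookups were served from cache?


Formula: hit rate = hits / (hits + misses) * 100
hit rate = 33499 / (33499 + 13586) * 100
hit rate = 33499 / 47085 * 100
hit rate = 71.15%

71.15%


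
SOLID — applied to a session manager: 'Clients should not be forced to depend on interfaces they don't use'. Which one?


This describes the Interface Segregation Principle (ISP)

Interface Segregation Principle (ISP)


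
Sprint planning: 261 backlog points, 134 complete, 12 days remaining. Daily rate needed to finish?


Formula: Required rate = Remaining points / Days left
Remaining = 261 - 134 = 127 points
Required rate = 127 / 12 = 10.58 points/day

10.58 points/day


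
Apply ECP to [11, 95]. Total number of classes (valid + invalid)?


Valid range: [11, 95]
Class 1: x < 11 — invalid
Class 2: 11 ≤ x ≤ 95 — valid
Class 3: x > 95 — invalid
Total equivalence classes: 3

3 equivalence classes


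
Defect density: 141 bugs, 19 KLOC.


Defect density = defects / KLOC
Defect density = 141 / 19
Defect density = 7.421 defects/KLOC

7.421 defects/KLOC


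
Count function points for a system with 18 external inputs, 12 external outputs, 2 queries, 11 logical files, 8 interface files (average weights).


UFP = EI*4 + EO*5 + EQ*4 + ILF*10 + EIF*7
UFP = 18*4 + 12*5 + 2*4 + 11*10 + 8*7
UFP = 72 + 60 + 8 + 110 + 56
UFP = 306

306


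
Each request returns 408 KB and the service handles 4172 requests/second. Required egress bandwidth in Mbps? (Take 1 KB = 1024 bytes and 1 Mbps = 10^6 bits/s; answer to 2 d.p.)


Formula: Mbps = payload_bytes * RPS * 8 / 1e6
Payload per request = 408 KB = 408 * 1024 = 417792 bytes
Total bytes/sec = 417792 * 4172 = 1743028224
Total bits/sec = 1743028224 * 8 = 13944225792
Mbps = 13944225792 / 1e6 = 13944.23

13944.23 Mbps


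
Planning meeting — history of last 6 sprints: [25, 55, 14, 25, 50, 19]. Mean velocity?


Formula: Avg velocity = Total points / Number of sprints
Points: [25, 55, 14, 25, 50, 19]
Sum = 25 + 55 + 14 + 25 + 50 + 19 = 188
Avg velocity = 188 / 6 = 31.33 points/sprint

31.33 points/sprint


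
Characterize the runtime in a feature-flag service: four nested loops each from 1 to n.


Reasoning: four levels of nesting
Complexity: O(n^4)

O(n^4)


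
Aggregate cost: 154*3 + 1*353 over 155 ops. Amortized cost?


Formula: Amortized cost = Total cost / Operations
Total cost = (154 * 3) + (1 * 353)
Total cost = 462 + 353 = 815
Amortized = 815 / 155 = 5.2581

5.2581


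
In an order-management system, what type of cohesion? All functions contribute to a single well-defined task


Reasoning: Best: single purpose
Type: Functional cohesion

Functional cohesion


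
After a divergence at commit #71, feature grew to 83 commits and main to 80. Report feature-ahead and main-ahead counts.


Common ancestor: commit #71
feature commits after divergence: 83 - 71 = 12
main commits after divergence: 80 - 71 = 9
feature is 12 commits ahead of main
main is 9 commits ahead of feature

feature ahead: 12, main ahead: 9


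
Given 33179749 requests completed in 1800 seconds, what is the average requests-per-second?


Formula: throughput = requests / seconds
throughput = 33179749 / 1800
throughput = 18433.19 requests/second

18433.19 requests/second


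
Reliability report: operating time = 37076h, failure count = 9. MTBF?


Formula: MTBF = Total operating time / Number of failures
MTBF = 37076 / 9
MTBF = 4119.56 hours

4119.56 hours


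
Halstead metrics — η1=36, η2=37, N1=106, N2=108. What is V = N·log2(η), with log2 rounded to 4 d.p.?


Formula: V = N * log2(η), where N = N1 + N2 and η = η1 + η2
η = 36 + 37 = 73
N = 106 + 108 = 214
log2(73) ≈ 6.1898
V = 214 * 6.1898 = 1324.62

1324.62


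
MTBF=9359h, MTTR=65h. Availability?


Availability = MTBF / (MTBF + MTTR)
Availability = 9359 / (9359 + 65)
Availability = 9359 / 9424
Availability = 99.3103%

99.3103%


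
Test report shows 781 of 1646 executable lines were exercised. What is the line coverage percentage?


Coverage = covered / total * 100
Coverage = 781 / 1646 * 100
Coverage = 47.45%

47.45%


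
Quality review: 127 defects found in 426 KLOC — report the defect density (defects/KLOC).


Defect density = defects / KLOC
Defect density = 127 / 426
Defect density = 0.298 defects/KLOC

0.298 defects/KLOC


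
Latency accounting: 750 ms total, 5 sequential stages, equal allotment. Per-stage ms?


Formula: per_stage = total_budget / stages
per_stage = 750 / 5
per_stage = 150.0 ms

150.0 ms


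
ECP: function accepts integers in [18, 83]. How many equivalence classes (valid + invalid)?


Valid range: [18, 83]
Class 1: x < 18 — invalid
Class 2: 18 ≤ x ≤ 83 — valid
Class 3: x > 83 — invalid
Total equivalence classes: 3

3 equivalence classes


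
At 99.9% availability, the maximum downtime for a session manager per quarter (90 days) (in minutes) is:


Formula: allowed downtime = period * (100 - SLA) / 100
Period (quarter (90 days)) = 129600 minutes
Unavailability fraction = (100 - 99.9) / 100
Allowed downtime = 129600 * (100 - 99.9) / 100
Allowed downtime = 129.6 minutes

129.6 minutes


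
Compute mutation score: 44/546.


Mutation score = killed / total * 100
Mutation score = 44 / 546 * 100
Mutation score = 8.06%

8.06%


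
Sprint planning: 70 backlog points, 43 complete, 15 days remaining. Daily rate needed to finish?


Formula: Required rate = Remaining points / Days left
Remaining = 70 - 43 = 27 points
Required rate = 27 / 15 = 1.8 points/day

1.8 points/day


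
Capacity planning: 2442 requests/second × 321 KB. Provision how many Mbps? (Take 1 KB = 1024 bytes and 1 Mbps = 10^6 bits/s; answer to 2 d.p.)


Formula: Mbps = payload_bytes * RPS * 8 / 1e6
Payload per request = 321 KB = 321 * 1024 = 328704 bytes
Total bytes/sec = 328704 * 2442 = 802695168
Total bits/sec = 802695168 * 8 = 6421561344
Mbps = 6421561344 / 1e6 = 6421.56

6421.56 Mbps


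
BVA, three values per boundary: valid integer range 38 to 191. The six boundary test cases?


Range: [38, 191]
Boundaries: just below min, min, min+1, max-1, max, just above max
Values: [37, 38, 39, 190, 191, 192]

[37, 38, 39, 190, 191, 192]


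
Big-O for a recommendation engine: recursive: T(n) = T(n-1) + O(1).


Reasoning: linear recursion with constant work per frame
Complexity: O(n)

O(n)


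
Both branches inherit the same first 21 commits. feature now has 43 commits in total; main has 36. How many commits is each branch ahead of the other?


Common ancestor: commit #21
feature commits after divergence: 43 - 21 = 22
main commits after divergence: 36 - 21 = 15
feature is 22 commits ahead of main
main is 15 commits ahead of feature

feature ahead: 22, main ahead: 15


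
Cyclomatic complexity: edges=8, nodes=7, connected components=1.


Formula: V(G) = E - N + 2P
V(G) = 8 - 7 + 2*1
V(G) = 1 + 2
V(G) = 3

3


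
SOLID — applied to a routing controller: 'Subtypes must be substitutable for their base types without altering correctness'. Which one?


This describes the Liskov Substitution Principle (LSP)

Liskov Substitution Principle (LSP)


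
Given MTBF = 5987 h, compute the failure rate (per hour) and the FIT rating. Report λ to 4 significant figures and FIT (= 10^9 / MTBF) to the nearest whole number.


Formula: λ = 1 / MTBF; FIT = λ × 1e9 = 1e9 / MTBF
λ = 1 / 5987 ≈ 1.670e-04 failures/hour
FIT = 1e9 / 5987 ≈ 167029 failures per 1e9 hours (nearest whole number)

λ = 1.670e-04 /h, FIT = 167029


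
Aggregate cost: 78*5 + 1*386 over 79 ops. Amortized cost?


Formula: Amortized cost = Total cost / Operations
Total cost = (78 * 5) + (1 * 386)
Total cost = 390 + 386 = 776
Amortized = 776 / 79 = 9.8228

9.8228


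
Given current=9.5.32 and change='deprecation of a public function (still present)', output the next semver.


Current: 9.5.32
Change category: 'deprecation of a public function (still present)' → minor bump
SemVer rule: minor bump → increment MINOR, reset PATCH to 0 (MAJOR unchanged)
New: 9.6.0

9.6.0


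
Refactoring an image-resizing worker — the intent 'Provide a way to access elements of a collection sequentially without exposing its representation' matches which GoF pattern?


This matches the Iterator pattern

Iterator


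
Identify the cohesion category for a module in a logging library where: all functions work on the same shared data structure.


Reasoning: Functions share data
Type: Communicational cohesion

Communicational cohesion


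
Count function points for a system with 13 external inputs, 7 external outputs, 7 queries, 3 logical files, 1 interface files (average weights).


UFP = EI*4 + EO*5 + EQ*4 + ILF*10 + EIF*7
UFP = 13*4 + 7*5 + 7*4 + 3*10 + 1*7
UFP = 52 + 35 + 28 + 30 + 7
UFP = 152

152


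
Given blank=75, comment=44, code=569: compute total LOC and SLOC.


Total LOC = blank + comment + code
Total LOC = 75 + 44 + 569 = 688
SLOC (source only) = code = 569

Total LOC: 688, SLOC: 569


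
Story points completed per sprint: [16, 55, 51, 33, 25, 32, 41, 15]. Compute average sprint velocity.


Formula: Avg velocity = Total points / Number of sprints
Points: [16, 55, 51, 33, 25, 32, 41, 15]
Sum = 16 + 55 + 51 + 33 + 25 + 32 + 41 + 15 = 268
Avg velocity = 268 / 8 = 33.5 points/sprint

33.5 points/sprint


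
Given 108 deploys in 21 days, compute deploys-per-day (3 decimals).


Formula: deployments per day = releases / days
= 108 / 21
= 5.143 deploys/day
(equivalently, 36.0 deploys/week)

5.143 deploys/day


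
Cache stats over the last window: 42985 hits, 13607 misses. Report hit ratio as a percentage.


Formula: hit rate = hits / (hits + misses) * 100
hit rate = 42985 / (42985 + 13607) * 100
hit rate = 42985 / 56592 * 100
hit rate = 75.96%

75.96%


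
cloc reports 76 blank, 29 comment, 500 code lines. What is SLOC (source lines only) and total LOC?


Total LOC = blank + comment + code
Total LOC = 76 + 29 + 500 = 605
SLOC (source only) = code = 500

Total LOC: 605, SLOC: 500


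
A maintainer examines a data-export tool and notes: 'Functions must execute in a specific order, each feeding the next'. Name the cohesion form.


Reasoning: Output of one is input to next
Type: Sequential cohesion

Sequential cohesion


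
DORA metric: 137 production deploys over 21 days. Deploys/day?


Formula: deployments per day = releases / days
= 137 / 21
= 6.524 deploys/day
(equivalently, 45.67 deploys/week)

6.524 deploys/day


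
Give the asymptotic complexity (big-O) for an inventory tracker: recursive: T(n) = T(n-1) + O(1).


Reasoning: linear recursion with constant work per frame
Complexity: O(n)

O(n)


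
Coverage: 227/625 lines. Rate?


Coverage = covered / total * 100
Coverage = 227 / 625 * 100
Coverage = 36.32%

36.32%


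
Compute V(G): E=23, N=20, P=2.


Formula: V(G) = E - N + 2P
V(G) = 23 - 20 + 2*2
V(G) = 3 + 4
V(G) = 7

7


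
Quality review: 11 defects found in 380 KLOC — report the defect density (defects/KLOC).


Defect density = defects / KLOC
Defect density = 11 / 380
Defect density = 0.029 defects/KLOC

0.029 defects/KLOC


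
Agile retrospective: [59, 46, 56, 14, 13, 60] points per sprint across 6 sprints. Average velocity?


Formula: Avg velocity = Total points / Number of sprints
Points: [59, 46, 56, 14, 13, 60]
Sum = 59 + 46 + 56 + 14 + 13 + 60 = 248
Avg velocity = 248 / 6 = 41.33 points/sprint

41.33 points/sprint


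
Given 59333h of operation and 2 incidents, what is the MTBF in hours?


Formula: MTBF = Total operating time / Number of failures
MTBF = 59333 / 2
MTBF = 29666.5 hours

29666.5 hours


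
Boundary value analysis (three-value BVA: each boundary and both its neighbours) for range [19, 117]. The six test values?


Range: [19, 117]
Boundaries: just below min, min, min+1, max-1, max, just above max
Values: [18, 19, 20, 116, 117, 118]

[18, 19, 20, 116, 117, 118]


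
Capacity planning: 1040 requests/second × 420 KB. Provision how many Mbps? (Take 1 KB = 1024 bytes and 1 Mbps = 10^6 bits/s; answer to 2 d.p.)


Formula: Mbps = payload_bytes * RPS * 8 / 1e6
Payload per request = 420 KB = 420 * 1024 = 430080 bytes
Total bytes/sec = 430080 * 1040 = 447283200
Total bits/sec = 447283200 * 8 = 3578265600
Mbps = 3578265600 / 1e6 = 3578.27

3578.27 Mbps


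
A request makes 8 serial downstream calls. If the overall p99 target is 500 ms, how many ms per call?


Formula: per_stage = total_budget / stages
per_stage = 500 / 8
per_stage = 62.5 ms

62.5 ms


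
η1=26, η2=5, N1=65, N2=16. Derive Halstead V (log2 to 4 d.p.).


Formula: V = N * log2(η), where N = N1 + N2 and η = η1 + η2
η = 26 + 5 = 31
N = 65 + 16 = 81
log2(31) ≈ 4.9542
V = 81 * 4.9542 = 401.29

401.29


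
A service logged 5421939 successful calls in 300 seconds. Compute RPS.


Formula: throughput = requests / seconds
throughput = 5421939 / 300
throughput = 18073.13 requests/second

18073.13 requests/second


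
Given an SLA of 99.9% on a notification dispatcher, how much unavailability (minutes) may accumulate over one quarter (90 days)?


Formula: allowed downtime = period * (100 - SLA) / 100
Period (quarter (90 days)) = 129600 minutes
Unavailability fraction = (100 - 99.9) / 100
Allowed downtime = 129600 * (100 - 99.9) / 100
Allowed downtime = 129.6 minutes

129.6 minutes


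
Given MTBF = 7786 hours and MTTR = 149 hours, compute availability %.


Availability = MTBF / (MTBF + MTTR)
Availability = 7786 / (7786 + 149)
Availability = 7786 / 7935
Availability = 98.1222%

98.1222%


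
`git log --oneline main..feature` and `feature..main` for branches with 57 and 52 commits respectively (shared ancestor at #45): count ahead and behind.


Common ancestor: commit #45
feature commits after divergence: 57 - 45 = 12
main commits after divergence: 52 - 45 = 7
feature is 12 commits ahead of main
main is 7 commits ahead of feature

feature ahead: 12, main ahead: 7


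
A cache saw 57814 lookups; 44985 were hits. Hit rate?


Formula: hit rate = hits / (hits + misses) * 100
hit rate = 44985 / (44985 + 12829) * 100
hit rate = 44985 / 57814 * 100
hit rate = 77.81%

77.81%


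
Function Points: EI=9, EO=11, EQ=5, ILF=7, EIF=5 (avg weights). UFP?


UFP = EI*4 + EO*5 + EQ*4 + ILF*10 + EIF*7
UFP = 9*4 + 11*5 + 5*4 + 7*10 + 5*7
UFP = 36 + 55 + 20 + 70 + 35
UFP = 216

216


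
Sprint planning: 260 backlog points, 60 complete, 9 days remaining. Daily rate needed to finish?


Formula: Required rate = Remaining points / Days left
Remaining = 260 - 60 = 200 points
Required rate = 200 / 9 = 22.22 points/day

22.22 points/day


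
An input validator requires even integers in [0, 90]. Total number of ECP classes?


Constraint: even integers in [0, 90]
Class 1: x < 0 — out-of-range invalid
Class 2: x in [0,90] but odd — wrong type invalid
Class 3: x in [0,90] and even — valid
Class 4: x > 90 — out-of-range invalid
Total equivalence classes: 4

4 equivalence classes


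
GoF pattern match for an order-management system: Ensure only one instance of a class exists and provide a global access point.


This matches the Singleton pattern

Singleton


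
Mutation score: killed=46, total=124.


Mutation score = killed / total * 100
Mutation score = 46 / 124 * 100
Mutation score = 37.1%

37.1%


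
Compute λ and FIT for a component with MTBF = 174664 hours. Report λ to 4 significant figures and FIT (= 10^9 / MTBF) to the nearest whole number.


Formula: λ = 1 / MTBF; FIT = λ × 1e9 = 1e9 / MTBF
λ = 1 / 174664 ≈ 5.725e-06 failures/hour
FIT = 1e9 / 174664 ≈ 5725 failures per 1e9 hours (nearest whole number)

λ = 5.725e-06 /h, FIT = 5725


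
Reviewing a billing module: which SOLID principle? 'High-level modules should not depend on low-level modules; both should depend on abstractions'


This describes the Dependency Inversion Principle (DIP)

Dependency Inversion Principle (DIP)


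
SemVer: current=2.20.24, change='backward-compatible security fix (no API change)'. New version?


Current: 2.20.24
Change category: 'backward-compatible security fix (no API change)' → patch bump
SemVer rule: patch bump → increment PATCH (MAJOR and MINOR unchanged)
New: 2.20.25

2.20.25


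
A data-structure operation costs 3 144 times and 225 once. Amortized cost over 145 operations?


Formula: Amortized cost = Total cost / Operations
Total cost = (144 * 3) + (1 * 225)
Total cost = 432 + 225 = 657
Amortized = 657 / 145 = 4.531

4.531


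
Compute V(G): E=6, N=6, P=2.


Formula: V(G) = E - N + 2P
V(G) = 6 - 6 + 2*2
V(G) = 0 + 4
V(G) = 4

4


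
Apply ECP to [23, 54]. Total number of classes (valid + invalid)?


Valid range: [23, 54]
Class 1: x < 23 — invalid
Class 2: 23 ≤ x ≤ 54 — valid
Class 3: x > 54 — invalid
Total equivalence classes: 3

3 equivalence classes


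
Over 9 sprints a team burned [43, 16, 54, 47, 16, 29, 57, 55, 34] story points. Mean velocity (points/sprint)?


Formula: Avg velocity = Total points / Number of sprints
Points: [43, 16, 54, 47, 16, 29, 57, 55, 34]
Sum = 43 + 16 + 54 + 47 + 16 + 29 + 57 + 55 + 34 = 351
Avg velocity = 351 / 9 = 39.0 points/sprint

39.0 points/sprint


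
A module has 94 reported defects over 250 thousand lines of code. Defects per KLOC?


Defect density = defects / KLOC
Defect density = 94 / 250
Defect density = 0.376 defects/KLOC

0.376 defects/KLOC


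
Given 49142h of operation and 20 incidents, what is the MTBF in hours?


Formula: MTBF = Total operating time / Number of failures
MTBF = 49142 / 20
MTBF = 2457.1 hours

2457.1 hours


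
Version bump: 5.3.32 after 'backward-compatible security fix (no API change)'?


Current: 5.3.32
Change category: 'backward-compatible security fix (no API change)' → patch bump
SemVer rule: patch bump → increment PATCH (MAJOR and MINOR unchanged)
New: 5.3.33

5.3.33


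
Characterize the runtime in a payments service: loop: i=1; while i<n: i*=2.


Reasoning: i doubles each step so iterations are log2(n)
Complexity: O(log n)

O(log n)


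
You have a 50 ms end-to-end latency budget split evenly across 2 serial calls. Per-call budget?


Formula: per_stage = total_budget / stages
per_stage = 50 / 2
per_stage = 25.0 ms

25.0 ms


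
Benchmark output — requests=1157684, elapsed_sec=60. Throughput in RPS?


Formula: throughput = requests / seconds
throughput = 1157684 / 60
throughput = 19294.73 requests/second

19294.73 requests/second


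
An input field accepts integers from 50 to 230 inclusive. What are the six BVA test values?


Range: [50, 230]
Boundaries: just below min, min, min+1, max-1, max, just above max
Values: [49, 50, 51, 229, 230, 231]

[49, 50, 51, 229, 230, 231]


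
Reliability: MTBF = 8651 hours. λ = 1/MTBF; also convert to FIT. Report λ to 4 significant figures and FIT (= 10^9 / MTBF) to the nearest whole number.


Formula: λ = 1 / MTBF; FIT = λ × 1e9 = 1e9 / MTBF
λ = 1 / 8651 ≈ 1.156e-04 failures/hour
FIT = 1e9 / 8651 ≈ 115594 failures per 1e9 hours (nearest whole number)

λ = 1.156e-04 /h, FIT = 115594


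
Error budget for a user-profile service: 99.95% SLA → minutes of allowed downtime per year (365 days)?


Formula: allowed downtime = period * (100 - SLA) / 100
Period (year (365 days)) = 525600 minutes
Unavailability fraction = (100 - 99.95) / 100
Allowed downtime = 525600 * (100 - 99.95) / 100
Allowed downtime = 262.8 minutes

262.8 minutes


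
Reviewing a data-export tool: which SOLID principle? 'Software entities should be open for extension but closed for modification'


This describes the Open/Closed Principle (OCP)

Open/Closed Principle (OCP)


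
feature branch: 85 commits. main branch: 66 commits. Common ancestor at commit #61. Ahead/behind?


Common ancestor: commit #61
feature commits after divergence: 85 - 61 = 24
main commits after divergence: 66 - 61 = 5
feature is 24 commits ahead of main
main is 5 commits ahead of feature

feature ahead: 24, main ahead: 5


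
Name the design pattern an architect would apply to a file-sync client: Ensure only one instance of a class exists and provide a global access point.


This matches the Singleton pattern

Singleton


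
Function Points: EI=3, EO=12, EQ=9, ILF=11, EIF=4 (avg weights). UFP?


UFP = EI*4 + EO*5 + EQ*4 + ILF*10 + EIF*7
UFP = 3*4 + 12*5 + 9*4 + 11*10 + 4*7
UFP = 12 + 60 + 36 + 110 + 28
UFP = 246

246


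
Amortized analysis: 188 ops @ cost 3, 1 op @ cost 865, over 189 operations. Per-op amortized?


Formula: Amortized cost = Total cost / Operations
Total cost = (188 * 3) + (1 * 865)
Total cost = 564 + 865 = 1429
Amortized = 1429 / 189 = 7.5608

7.5608


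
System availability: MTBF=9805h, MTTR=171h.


Availability = MTBF / (MTBF + MTTR)
Availability = 9805 / (9805 + 171)
Availability = 9805 / 9976
Availability = 98.2859%

98.2859%


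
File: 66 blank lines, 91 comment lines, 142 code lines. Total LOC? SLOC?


Total LOC = blank + comment + code
Total LOC = 66 + 91 + 142 = 299
SLOC (source only) = code = 142

Total LOC: 299, SLOC: 142


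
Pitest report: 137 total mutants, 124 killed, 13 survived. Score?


Mutation score = killed / total * 100
Mutation score = 124 / 137 * 100
Mutation score = 90.51%

90.51%


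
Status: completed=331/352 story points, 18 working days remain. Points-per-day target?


Formula: Required rate = Remaining points / Days left
Remaining = 352 - 331 = 21 points
Required rate = 21 / 18 = 1.17 points/day

1.17 points/day


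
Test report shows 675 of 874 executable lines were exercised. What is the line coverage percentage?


Coverage = covered / total * 100
Coverage = 675 / 874 * 100
Coverage = 77.23%

77.23%
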